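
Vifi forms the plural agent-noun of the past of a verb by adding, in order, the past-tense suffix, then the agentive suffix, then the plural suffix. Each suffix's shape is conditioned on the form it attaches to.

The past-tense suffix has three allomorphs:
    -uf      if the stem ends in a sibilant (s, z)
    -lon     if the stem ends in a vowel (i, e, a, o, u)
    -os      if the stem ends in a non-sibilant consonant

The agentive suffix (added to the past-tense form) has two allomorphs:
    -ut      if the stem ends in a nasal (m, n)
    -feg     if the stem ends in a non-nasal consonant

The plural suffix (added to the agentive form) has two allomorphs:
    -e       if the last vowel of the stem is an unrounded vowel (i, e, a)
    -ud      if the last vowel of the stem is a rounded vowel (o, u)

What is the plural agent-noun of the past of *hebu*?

The final sound of *hebu* is /u/, which is a vowel, so the past-tense suffix is -lon, giving *hebulon*.
The final consonant of the past-tense form *hebulon* is /n/, which is a nasal, so the agentive suffix is -ut, giving *hebulonut*.
Since the last vowel of the agentive form *hebulonut* is /u/ (a rounded vowel), it takes -ud, giving *hebulonutud*.

hebulonutud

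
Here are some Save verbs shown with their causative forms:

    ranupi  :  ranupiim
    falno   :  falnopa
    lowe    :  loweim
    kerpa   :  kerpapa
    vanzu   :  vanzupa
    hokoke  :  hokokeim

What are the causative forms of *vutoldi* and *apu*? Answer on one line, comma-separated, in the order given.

vutoldiim, apupa

The suffix is conditioned by the last vowel: -im when the last vowel of the stem is a front vowel (*ranupi*, *lowe*, *hokoke*); -pa when the last vowel of the stem is a back vowel (*falno*, *kerpa*, *vanzu*).
The last vowel of *vutoldi* is /i/, which is a front vowel, so the suffix is -im, giving *vutoldiim*.
*apu* — last vowel /u/ (a back vowel) → -pa → *apupa*.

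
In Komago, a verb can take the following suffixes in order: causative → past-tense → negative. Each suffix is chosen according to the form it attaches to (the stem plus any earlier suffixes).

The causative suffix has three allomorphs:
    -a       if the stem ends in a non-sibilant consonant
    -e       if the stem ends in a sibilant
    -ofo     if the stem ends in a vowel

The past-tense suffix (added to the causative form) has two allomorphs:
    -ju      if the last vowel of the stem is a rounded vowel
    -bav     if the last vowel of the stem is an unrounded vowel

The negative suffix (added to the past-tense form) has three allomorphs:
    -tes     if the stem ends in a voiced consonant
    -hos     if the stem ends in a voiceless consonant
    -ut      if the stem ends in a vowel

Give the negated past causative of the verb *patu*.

The final sound of *patu* is /u/, which is a vowel, so the causative suffix is -ofo, giving *patuofo*.
The causative form *patuofo* — last vowel /o/ (a rounded vowel) → -ju → *patuofoju*.
The past-tense form *patuofoju*: final sound = /u/, a vowel → -ut → *patuofojuut*.

patuofojuut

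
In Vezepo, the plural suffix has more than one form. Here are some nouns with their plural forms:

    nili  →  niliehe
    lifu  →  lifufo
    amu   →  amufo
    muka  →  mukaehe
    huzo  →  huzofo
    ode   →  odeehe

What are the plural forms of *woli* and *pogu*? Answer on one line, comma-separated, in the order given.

The alternation tracks the last vowel of the stem — -fo when the last vowel of the stem is a rounded vowel (*lifu*, *amu*, *huzo*); -ehe when the last vowel of the stem is an unrounded vowel (*nili*, *muka*, *ode*).
*woli*: last vowel = /i/, an unrounded vowel → -ehe → *woliehe*.
*pogu* — last vowel /u/ (a rounded vowel) → -fo → *pogufo*.

woliehe, pogufo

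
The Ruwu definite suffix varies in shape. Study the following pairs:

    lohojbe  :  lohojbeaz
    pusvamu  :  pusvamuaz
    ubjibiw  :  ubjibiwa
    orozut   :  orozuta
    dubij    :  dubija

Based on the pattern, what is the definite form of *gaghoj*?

gaghoja

The pattern is consonant vs. vowel: -a when the stem ends in a consonant (*ubjibiw*, *orozut*, *dubij*); -az when the stem ends in a vowel (*lohojbe*, *pusvamu*).
*gaghoj* — final sound /j/ (a consonant) → -a → *gaghoja*.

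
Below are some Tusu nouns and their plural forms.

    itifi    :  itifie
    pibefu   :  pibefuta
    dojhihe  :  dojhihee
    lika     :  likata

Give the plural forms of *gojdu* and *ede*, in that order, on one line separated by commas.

gojduta, edee

Looking at the last vowel of each stem: -e when the last vowel of the stem is a front vowel (*itifi*, *dojhihe*); -ta when the last vowel of the stem is a back vowel (*pibefu*, *lika*).
*gojdu* — last vowel /u/ (a back vowel) → -ta → *gojduta*.
The last vowel of *ede* is /e/, which is a front vowel, so the suffix is -e, giving *edee*.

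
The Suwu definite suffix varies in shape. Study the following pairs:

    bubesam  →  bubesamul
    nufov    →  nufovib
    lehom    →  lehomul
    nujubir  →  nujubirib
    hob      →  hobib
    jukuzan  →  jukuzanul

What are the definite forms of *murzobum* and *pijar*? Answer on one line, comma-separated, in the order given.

The suffix is conditioned by the final consonant: -ul when the stem ends in a nasal (*bubesam*, *lehom*, *jukuzan*); -ib when the stem ends in a non-nasal consonant (*nufov*, *nujubir*, *hob*).
*murzobum*: final consonant = /m/, a nasal → -ul → *murzobumul*.
*pijar*: final consonant = /r/, non-nasal → -ib → *pijarib*.

murzobumul, pijarib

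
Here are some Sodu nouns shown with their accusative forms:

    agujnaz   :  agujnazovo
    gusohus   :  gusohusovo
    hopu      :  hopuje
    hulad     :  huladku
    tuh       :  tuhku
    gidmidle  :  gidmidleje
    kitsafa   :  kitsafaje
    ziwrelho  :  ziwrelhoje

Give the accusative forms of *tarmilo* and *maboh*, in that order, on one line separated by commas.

tarmiloje, mabohku

The pattern is sibilance of the final sound: -ovo when the stem ends in a sibilant (*agujnaz*, *gusohus*); -ku when the stem ends in a non-sibilant consonant (*hulad*, *tuh*); -je when the stem ends in a vowel (*hopu*, *gidmidle*, *kitsafa*, *ziwrelho*).
Since the final sound of *tarmilo* is /o/ (a vowel), it takes -je, giving *tarmiloje*.
Since the final sound of *maboh* is /h/ (a non-sibilant consonant), it takes -ku, giving *mabohku*.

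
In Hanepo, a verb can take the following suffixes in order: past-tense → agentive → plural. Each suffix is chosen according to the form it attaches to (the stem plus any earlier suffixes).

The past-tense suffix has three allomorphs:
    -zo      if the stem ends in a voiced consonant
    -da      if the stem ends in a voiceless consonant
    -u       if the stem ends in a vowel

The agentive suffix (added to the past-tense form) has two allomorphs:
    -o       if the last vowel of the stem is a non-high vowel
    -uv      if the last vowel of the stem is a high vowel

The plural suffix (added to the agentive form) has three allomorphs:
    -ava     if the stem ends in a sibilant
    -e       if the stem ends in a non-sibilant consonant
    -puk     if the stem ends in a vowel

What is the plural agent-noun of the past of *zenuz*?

zenuzzoopuk

*zenuz*: final sound = /z/, a voiced consonant → -zo → *zenuzzo*.
Since the last vowel of the past-tense form *zenuzzo* is /o/ (a non-high vowel), it takes -o, giving *zenuzzoo*.
The agentive form *zenuzzoo* — final sound /o/ (a vowel) → -puk → *zenuzzoopuk*.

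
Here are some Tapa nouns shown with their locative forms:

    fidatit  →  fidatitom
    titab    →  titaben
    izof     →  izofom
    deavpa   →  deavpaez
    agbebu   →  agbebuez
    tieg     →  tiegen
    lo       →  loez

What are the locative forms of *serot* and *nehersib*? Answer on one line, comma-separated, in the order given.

serotom, nehersiben

Looking at the final sound of each stem: -om when the stem ends in a voiceless consonant (*fidatit*, *izof*); -en when the stem ends in a voiced consonant (*titab*, *tieg*); -ez when the stem ends in a vowel (*deavpa*, *agbebu*, *lo*).
*serot*: final sound = /t/, a voiceless consonant → -om → *serotom*.
The final sound of *nehersib* is /b/, which is a voiced consonant, so the suffix is -en, giving *nehersiben*.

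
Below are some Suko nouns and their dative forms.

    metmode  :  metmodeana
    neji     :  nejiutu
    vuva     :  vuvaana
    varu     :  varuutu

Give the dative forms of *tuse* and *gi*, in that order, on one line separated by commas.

tuseana, giutu

The alternation tracks the last vowel of the stem — -utu when the last vowel of the stem is a high vowel (*neji*, *varu*); -ana when the last vowel of the stem is a non-high vowel (*metmode*, *vuva*).
*tuse*: last vowel = /e/, a non-high vowel → -ana → *tuseana*.
The last vowel of *gi* is /i/, which is a high vowel, so the suffix is -utu, giving *giutu*.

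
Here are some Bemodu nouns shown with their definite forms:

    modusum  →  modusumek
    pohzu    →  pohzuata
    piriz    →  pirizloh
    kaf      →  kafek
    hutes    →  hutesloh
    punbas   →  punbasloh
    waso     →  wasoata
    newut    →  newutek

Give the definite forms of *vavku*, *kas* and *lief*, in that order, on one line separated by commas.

vavkuata, kasloh, liefek

The pattern is sibilance of the final sound: -loh when the stem ends in a sibilant (*piriz*, *hutes*, *punbas*); -ek when the stem ends in a non-sibilant consonant (*modusum*, *kaf*, *newut*); -ata when the stem ends in a vowel (*pohzu*, *waso*).
The final sound of *vavku* is /u/, which is a vowel, so the suffix is -ata, giving *vavkuata*.
*kas* — final sound /s/ (a sibilant) → -loh → *kasloh*.
*lief*: final sound = /f/, a non-sibilant consonant → -ek → *liefek*.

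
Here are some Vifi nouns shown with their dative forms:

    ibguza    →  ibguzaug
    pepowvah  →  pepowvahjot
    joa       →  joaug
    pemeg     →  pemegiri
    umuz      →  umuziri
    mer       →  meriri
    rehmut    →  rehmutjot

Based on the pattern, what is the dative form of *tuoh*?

The alternation tracks the final sound of the stem — -jot when the stem ends in a voiceless consonant (*pepowvah*, *rehmut*); -iri when the stem ends in a voiced consonant (*pemeg*, *umuz*, *mer*); -ug when the stem ends in a vowel (*ibguza*, *joa*).
Since the final sound of *tuoh* is /h/ (a voiceless consonant), it takes -jot, giving *tuohjot*.

tuohjot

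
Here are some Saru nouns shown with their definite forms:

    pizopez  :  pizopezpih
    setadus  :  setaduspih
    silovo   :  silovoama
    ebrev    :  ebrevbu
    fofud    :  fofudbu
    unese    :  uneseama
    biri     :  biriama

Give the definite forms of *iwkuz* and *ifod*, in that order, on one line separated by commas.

The suffix is conditioned by the final sound: -pih when the stem ends in a sibilant (*pizopez*, *setadus*); -bu when the stem ends in a non-sibilant consonant (*ebrev*, *fofud*); -ama when the stem ends in a vowel (*silovo*, *unese*, *biri*).
The final sound of *iwkuz* is /z/, which is a sibilant, so the suffix is -pih, giving *iwkuzpih*.
*ifod*: final sound = /d/, a non-sibilant consonant → -bu → *ifodbu*.

iwkuzpih, ifodbu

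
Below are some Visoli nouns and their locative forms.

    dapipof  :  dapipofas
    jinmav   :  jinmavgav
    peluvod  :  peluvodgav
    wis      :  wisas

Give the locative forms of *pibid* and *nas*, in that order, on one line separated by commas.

Looking at the final consonant of each stem: -as when the stem ends in a voiceless consonant (*dapipof*, *wis*); -gav when the stem ends in a voiced consonant (*jinmav*, *peluvod*).
*pibid*: final consonant = /d/, voiced → -gav → *pibidgav*.
Since the final consonant of *nas* is /s/ (voiceless), it takes -as, giving *nasas*.

pibidgav, nasas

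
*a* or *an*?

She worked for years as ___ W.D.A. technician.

The indefinite article is chosen by the initial *sound* of the following word, not its spelling.
The initialism *W.D.A.* is read letter by letter; the first letter, W, is pronounced /ˈdʌbəl.juː/, which begins with a consonant sound.
So the article is *a*: She worked for years as a W.D.A. technician.

a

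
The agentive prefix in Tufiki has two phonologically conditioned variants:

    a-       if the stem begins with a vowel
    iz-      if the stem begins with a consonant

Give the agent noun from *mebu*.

Since the first sound of *mebu* is /m/ (a consonant), it takes iz-, giving *izmebu*.

izmebu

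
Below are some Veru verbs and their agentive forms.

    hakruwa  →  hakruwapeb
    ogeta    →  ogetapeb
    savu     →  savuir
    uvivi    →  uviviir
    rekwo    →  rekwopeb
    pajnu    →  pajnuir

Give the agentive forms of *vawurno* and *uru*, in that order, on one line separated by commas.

The pattern is height harmony: -ir when the last vowel of the stem is a high vowel (*savu*, *uvivi*, *pajnu*); -peb when the last vowel of the stem is a non-high vowel (*hakruwa*, *ogeta*, *rekwo*).
Since the last vowel of *vawurno* is /o/ (a non-high vowel), it takes -peb, giving *vawurnopeb*.
*uru*: last vowel = /u/, a high vowel → -ir → *uruir*.

vawurnopeb, uruir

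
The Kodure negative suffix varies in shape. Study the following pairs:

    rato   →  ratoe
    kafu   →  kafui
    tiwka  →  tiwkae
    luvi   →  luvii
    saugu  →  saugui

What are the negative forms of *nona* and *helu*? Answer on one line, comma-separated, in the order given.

nonae, helui

Looking at the last vowel of each stem: -i when the last vowel of the stem is a high vowel (*kafu*, *luvi*, *saugu*); -e when the last vowel of the stem is a non-high vowel (*rato*, *tiwka*).
*nona* — last vowel /a/ (a non-high vowel) → -e → *nonae*.
Since the last vowel of *helu* is /u/ (a high vowel), it takes -i, giving *helui*.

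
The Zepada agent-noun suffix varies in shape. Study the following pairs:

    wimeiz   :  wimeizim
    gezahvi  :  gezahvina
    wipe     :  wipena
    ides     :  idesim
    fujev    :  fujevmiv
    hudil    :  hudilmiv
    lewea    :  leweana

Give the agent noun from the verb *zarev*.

The suffix is conditioned by the final sound: -im when the stem ends in a sibilant (*wimeiz*, *ides*); -miv when the stem ends in a non-sibilant consonant (*fujev*, *hudil*); -na when the stem ends in a vowel (*gezahvi*, *wipe*, *lewea*).
Since the final sound of *zarev* is /v/ (a non-sibilant consonant), it takes -miv, giving *zarevmiv*.

zarevmiv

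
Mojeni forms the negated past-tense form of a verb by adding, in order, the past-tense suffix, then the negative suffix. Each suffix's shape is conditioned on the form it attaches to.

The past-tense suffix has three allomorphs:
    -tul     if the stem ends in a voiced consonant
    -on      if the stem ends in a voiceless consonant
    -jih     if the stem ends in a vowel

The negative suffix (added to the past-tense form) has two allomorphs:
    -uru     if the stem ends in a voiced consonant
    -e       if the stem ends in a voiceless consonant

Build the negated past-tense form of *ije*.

Since the final sound of *ije* is /e/ (a vowel), it takes -jih, giving *ijejih*.
The past-tense form *ijejih*: final consonant = /h/, voiceless → -e → *ijejihe*.

ijejihe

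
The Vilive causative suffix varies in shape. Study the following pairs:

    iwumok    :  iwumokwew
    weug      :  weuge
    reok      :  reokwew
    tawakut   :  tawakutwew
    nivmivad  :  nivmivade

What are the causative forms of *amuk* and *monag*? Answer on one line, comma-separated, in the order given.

Looking at the final consonant of each stem: -wew when the stem ends in a voiceless consonant (*iwumok*, *reok*, *tawakut*); -e when the stem ends in a voiced consonant (*weug*, *nivmivad*).
Since the final consonant of *amuk* is /k/ (voiceless), it takes -wew, giving *amukwew*.
*monag* — final consonant /g/ (voiced) → -e → *monage*.

amukwew, monage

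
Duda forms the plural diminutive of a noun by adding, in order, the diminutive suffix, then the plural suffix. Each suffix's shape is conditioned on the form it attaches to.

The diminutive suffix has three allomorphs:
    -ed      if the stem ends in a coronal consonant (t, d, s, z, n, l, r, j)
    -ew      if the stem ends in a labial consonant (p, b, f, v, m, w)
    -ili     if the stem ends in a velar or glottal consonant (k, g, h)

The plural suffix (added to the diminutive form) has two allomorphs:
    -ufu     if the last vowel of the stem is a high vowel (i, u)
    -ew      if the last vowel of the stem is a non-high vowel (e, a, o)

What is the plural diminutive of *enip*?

The final consonant of *enip* is /p/, which is labial, so the diminutive suffix is -ew, giving *enipew*.
The diminutive form *enipew*: last vowel = /e/, a non-high vowel → -ew → *enipewew*.

enipewew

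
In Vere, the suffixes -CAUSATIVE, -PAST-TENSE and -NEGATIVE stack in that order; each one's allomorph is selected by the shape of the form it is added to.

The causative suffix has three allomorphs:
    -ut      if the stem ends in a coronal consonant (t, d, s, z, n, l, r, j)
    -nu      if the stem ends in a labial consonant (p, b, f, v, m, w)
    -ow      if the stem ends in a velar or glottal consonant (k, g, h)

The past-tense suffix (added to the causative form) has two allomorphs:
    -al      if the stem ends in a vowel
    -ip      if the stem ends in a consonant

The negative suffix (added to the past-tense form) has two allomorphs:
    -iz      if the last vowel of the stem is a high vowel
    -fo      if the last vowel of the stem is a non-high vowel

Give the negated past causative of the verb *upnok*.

upnokowipiz

The final consonant of *upnok* is /k/, which is velar/glottal, so the causative suffix is -ow, giving *upnokow*.
The causative form *upnokow*: final sound = /w/, a consonant → -ip → *upnokowip*.
The last vowel of the past-tense form *upnokowip* is /i/, which is a high vowel, so the negative suffix is -iz, giving *upnokowipiz*.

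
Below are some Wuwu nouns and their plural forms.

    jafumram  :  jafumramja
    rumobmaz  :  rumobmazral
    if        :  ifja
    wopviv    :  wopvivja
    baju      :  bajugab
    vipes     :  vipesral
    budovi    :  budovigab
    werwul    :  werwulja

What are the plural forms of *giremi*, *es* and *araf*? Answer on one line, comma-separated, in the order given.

Looking at the final sound of each stem: -ral when the stem ends in a sibilant (*rumobmaz*, *vipes*); -ja when the stem ends in a non-sibilant consonant (*jafumram*, *if*, *wopviv*, *werwul*); -gab when the stem ends in a vowel (*baju*, *budovi*).
*giremi*: final sound = /i/, a vowel → -gab → *giremigab*.
Since the final sound of *es* is /s/ (a sibilant), it takes -ral, giving *esral*.
The final sound of *araf* is /f/, which is a non-sibilant consonant, so the suffix is -ja, giving *arafja*.

giremigab, esral, arafja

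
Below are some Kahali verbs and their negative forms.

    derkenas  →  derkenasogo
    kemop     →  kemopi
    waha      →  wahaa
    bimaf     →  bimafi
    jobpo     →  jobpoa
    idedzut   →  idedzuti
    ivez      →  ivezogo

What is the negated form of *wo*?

The alternation tracks the final sound of the stem — -ogo when the stem ends in a sibilant (*derkenas*, *ivez*); -i when the stem ends in a non-sibilant consonant (*kemop*, *bimaf*, *idedzut*); -a when the stem ends in a vowel (*waha*, *jobpo*).
*wo*: final sound = /o/, a vowel → -a → *woa*.

woa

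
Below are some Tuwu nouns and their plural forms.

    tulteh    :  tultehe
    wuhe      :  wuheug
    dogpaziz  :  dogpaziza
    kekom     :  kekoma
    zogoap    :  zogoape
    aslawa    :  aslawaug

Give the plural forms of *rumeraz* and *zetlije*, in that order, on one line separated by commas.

rumeraza, zetlijeug

The pattern is voicing of the final sound: -e when the stem ends in a voiceless consonant (*tulteh*, *zogoap*); -a when the stem ends in a voiced consonant (*dogpaziz*, *kekom*); -ug when the stem ends in a vowel (*wuhe*, *aslawa*).
The final sound of *rumeraz* is /z/, which is a voiced consonant, so the suffix is -a, giving *rumeraza*.
The final sound of *zetlije* is /e/, which is a vowel, so the suffix is -ug, giving *zetlijeug*.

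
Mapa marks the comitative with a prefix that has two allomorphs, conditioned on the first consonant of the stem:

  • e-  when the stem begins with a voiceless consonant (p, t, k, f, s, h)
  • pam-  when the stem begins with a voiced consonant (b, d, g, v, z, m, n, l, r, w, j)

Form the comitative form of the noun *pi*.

*pi* — first consonant /p/ (voiceless) → e- → *epi*.

epi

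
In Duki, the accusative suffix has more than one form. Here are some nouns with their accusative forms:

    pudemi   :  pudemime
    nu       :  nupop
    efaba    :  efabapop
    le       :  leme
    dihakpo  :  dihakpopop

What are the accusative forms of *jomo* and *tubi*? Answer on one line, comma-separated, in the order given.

The pattern is front/back vowel harmony: -me when the last vowel of the stem is a front vowel (*pudemi*, *le*); -pop when the last vowel of the stem is a back vowel (*nu*, *efaba*, *dihakpo*).
The last vowel of *jomo* is /o/, which is a back vowel, so the suffix is -pop, giving *jomopop*.
Since the last vowel of *tubi* is /i/ (a front vowel), it takes -me, giving *tubime*.

jomopop, tubime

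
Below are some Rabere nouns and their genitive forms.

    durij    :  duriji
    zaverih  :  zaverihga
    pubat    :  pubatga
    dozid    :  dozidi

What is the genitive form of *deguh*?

The suffix is conditioned by the final consonant: -ga when the stem ends in a voiceless consonant (*zaverih*, *pubat*); -i when the stem ends in a voiced consonant (*durij*, *dozid*).
*deguh* — final consonant /h/ (voiceless) → -ga → *deguhga*.

deguhga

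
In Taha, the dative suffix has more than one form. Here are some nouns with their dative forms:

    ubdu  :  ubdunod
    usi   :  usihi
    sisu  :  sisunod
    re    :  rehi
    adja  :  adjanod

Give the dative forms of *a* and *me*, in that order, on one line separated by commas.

The alternation tracks the last vowel of the stem — -hi when the last vowel of the stem is a front vowel (*usi*, *re*); -nod when the last vowel of the stem is a back vowel (*ubdu*, *sisu*, *adja*).
The last vowel of *a* is /a/, which is a back vowel, so the suffix is -nod, giving *anod*.
*me*: last vowel = /e/, a front vowel → -hi → *mehi*.

anod, mehi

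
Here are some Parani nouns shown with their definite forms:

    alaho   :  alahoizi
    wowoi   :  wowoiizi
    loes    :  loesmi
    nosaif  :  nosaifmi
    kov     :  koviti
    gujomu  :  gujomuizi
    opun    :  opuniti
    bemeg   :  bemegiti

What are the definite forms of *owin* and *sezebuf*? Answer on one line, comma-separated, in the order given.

owiniti, sezebufmi

The alternation tracks the final sound of the stem — -mi when the stem ends in a voiceless consonant (*loes*, *nosaif*); -iti when the stem ends in a voiced consonant (*kov*, *opun*, *bemeg*); -izi when the stem ends in a vowel (*alaho*, *wowoi*, *gujomu*).
*owin* — final sound /n/ (a voiced consonant) → -iti → *owiniti*.
Since the final sound of *sezebuf* is /f/ (a voiceless consonant), it takes -mi, giving *sezebufmi*.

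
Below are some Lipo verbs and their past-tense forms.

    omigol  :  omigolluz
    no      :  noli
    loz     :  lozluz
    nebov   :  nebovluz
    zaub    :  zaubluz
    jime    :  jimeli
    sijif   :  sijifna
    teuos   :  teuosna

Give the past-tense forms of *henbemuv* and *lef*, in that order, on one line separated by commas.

The suffix is conditioned by the final sound: -na when the stem ends in a voiceless consonant (*sijif*, *teuos*); -luz when the stem ends in a voiced consonant (*omigol*, *loz*, *nebov*, *zaub*); -li when the stem ends in a vowel (*no*, *jime*).
The final sound of *henbemuv* is /v/, which is a voiced consonant, so the suffix is -luz, giving *henbemuvluz*.
*lef*: final sound = /f/, a voiceless consonant → -na → *lefna*.

henbemuvluz, lefna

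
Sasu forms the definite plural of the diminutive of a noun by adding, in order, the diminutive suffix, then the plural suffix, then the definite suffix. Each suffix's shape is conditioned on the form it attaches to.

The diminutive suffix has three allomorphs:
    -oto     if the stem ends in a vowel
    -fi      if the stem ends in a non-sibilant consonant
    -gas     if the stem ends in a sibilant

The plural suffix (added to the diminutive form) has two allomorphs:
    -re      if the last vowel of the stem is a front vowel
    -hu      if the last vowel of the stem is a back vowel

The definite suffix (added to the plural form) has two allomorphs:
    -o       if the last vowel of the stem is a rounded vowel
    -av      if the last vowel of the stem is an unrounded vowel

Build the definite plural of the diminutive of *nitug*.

nitugfireav

The final sound of *nitug* is /g/, which is a non-sibilant consonant, so the diminutive suffix is -fi, giving *nitugfi*.
The last vowel of the diminutive form *nitugfi* is /i/, which is a front vowel, so the plural suffix is -re, giving *nitugfire*.
The plural form *nitugfire*: last vowel = /e/, an unrounded vowel → -av → *nitugfireav*.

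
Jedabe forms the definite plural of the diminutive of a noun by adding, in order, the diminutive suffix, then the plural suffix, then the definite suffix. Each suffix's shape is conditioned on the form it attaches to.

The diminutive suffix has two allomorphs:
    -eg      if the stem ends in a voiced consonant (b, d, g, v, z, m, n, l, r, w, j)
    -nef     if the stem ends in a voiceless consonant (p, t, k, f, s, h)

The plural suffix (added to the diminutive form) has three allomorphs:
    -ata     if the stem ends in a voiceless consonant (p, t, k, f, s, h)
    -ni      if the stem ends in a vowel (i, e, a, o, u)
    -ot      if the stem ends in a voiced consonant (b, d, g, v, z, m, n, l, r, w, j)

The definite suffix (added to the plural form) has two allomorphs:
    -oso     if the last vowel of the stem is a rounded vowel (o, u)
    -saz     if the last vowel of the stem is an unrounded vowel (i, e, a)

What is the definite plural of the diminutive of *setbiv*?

setbivegotoso

Since the final consonant of *setbiv* is /v/ (voiced), it takes -eg, giving *setbiveg*.
Since the final sound of the diminutive form *setbiveg* is /g/ (a voiced consonant), it takes -ot, giving *setbivegot*.
The plural form *setbivegot* — last vowel /o/ (a rounded vowel) → -oso → *setbivegotoso*.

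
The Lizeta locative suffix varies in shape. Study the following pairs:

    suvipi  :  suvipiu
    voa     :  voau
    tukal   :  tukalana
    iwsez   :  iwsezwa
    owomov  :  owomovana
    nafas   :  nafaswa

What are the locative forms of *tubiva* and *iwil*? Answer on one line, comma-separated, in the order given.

The pattern is sibilance of the final sound: -wa when the stem ends in a sibilant (*iwsez*, *nafas*); -ana when the stem ends in a non-sibilant consonant (*tukal*, *owomov*); -u when the stem ends in a vowel (*suvipi*, *voa*).
*tubiva*: final sound = /a/, a vowel → -u → *tubivau*.
*iwil* — final sound /l/ (a non-sibilant consonant) → -ana → *iwilana*.

tubivau, iwilana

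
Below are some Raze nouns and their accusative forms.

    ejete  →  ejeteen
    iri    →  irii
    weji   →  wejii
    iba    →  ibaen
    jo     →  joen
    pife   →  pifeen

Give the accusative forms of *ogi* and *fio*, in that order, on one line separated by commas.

The pattern is height harmony: -i when the last vowel of the stem is a high vowel (*iri*, *weji*); -en when the last vowel of the stem is a non-high vowel (*ejete*, *iba*, *jo*, *pife*).
*ogi* — last vowel /i/ (a high vowel) → -i → *ogii*.
*fio* — last vowel /o/ (a non-high vowel) → -en → *fioen*.

ogii, fioen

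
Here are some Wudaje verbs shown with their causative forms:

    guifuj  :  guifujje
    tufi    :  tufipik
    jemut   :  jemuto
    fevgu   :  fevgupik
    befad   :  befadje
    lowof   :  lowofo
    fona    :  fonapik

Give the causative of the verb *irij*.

irijje

The pattern is voicing of the final sound: -o when the stem ends in a voiceless consonant (*jemut*, *lowof*); -je when the stem ends in a voiced consonant (*guifuj*, *befad*); -pik when the stem ends in a vowel (*tufi*, *fevgu*, *fona*).
The final sound of *irij* is /j/, which is a voiced consonant, so the suffix is -je, giving *irijje*.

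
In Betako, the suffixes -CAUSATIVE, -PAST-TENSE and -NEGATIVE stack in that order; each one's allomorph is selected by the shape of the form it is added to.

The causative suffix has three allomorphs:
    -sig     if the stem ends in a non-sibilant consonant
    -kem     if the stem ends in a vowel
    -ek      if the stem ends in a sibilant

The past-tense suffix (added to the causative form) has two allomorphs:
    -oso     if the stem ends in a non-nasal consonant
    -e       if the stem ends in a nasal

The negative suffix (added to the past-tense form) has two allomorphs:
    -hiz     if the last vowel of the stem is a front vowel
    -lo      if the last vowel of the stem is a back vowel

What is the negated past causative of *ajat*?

The final sound of *ajat* is /t/, which is a non-sibilant consonant, so the causative suffix is -sig, giving *ajatsig*.
The causative form *ajatsig*: final consonant = /g/, non-nasal → -oso → *ajatsigoso*.
The past-tense form *ajatsigoso* — last vowel /o/ (a back vowel) → -lo → *ajatsigosolo*.

ajatsigosolo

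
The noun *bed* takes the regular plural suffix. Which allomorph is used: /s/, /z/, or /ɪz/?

/z/

The stem *bed* ends in a voiced non-sibilant sound.
The plural suffix surfaces as /ɪz/ after sibilants, /s/ after other voiceless consonants, and /z/ after other voiced sounds.
So the plural -s on *bed* is pronounced /z/.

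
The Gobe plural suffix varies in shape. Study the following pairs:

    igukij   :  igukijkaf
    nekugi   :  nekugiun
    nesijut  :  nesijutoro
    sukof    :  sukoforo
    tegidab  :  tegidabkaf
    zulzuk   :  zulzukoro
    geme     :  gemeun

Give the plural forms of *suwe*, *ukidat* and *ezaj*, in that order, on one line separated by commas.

suweun, ukidatoro, ezajkaf

The suffix is conditioned by the final sound: -oro when the stem ends in a voiceless consonant (*nesijut*, *sukof*, *zulzuk*); -kaf when the stem ends in a voiced consonant (*igukij*, *tegidab*); -un when the stem ends in a vowel (*nekugi*, *geme*).
The final sound of *suwe* is /e/, which is a vowel, so the suffix is -un, giving *suweun*.
Since the final sound of *ukidat* is /t/ (a voiceless consonant), it takes -oro, giving *ukidatoro*.
*ezaj* — final sound /j/ (a voiced consonant) → -kaf → *ezajkaf*.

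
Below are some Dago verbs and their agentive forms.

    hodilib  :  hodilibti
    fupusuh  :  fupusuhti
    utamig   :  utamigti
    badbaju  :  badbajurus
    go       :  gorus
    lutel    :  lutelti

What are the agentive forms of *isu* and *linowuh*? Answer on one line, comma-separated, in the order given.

The pattern is consonant vs. vowel: -ti when the stem ends in a consonant (*hodilib*, *fupusuh*, *utamig*, *lutel*); -rus when the stem ends in a vowel (*badbaju*, *go*).
*isu* — final sound /u/ (a vowel) → -rus → *isurus*.
Since the final sound of *linowuh* is /h/ (a consonant), it takes -ti, giving *linowuhti*.

isurus, linowuhti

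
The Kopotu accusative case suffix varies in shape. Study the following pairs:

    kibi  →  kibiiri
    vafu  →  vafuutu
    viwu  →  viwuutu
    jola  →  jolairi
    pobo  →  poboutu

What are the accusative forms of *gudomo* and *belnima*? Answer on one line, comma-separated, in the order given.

gudomoutu, belnimairi

Looking at the last vowel of each stem: -utu when the last vowel of the stem is a rounded vowel (*vafu*, *viwu*, *pobo*); -iri when the last vowel of the stem is an unrounded vowel (*kibi*, *jola*).
Since the last vowel of *gudomo* is /o/ (a rounded vowel), it takes -utu, giving *gudomoutu*.
Since the last vowel of *belnima* is /a/ (an unrounded vowel), it takes -iri, giving *belnimairi*.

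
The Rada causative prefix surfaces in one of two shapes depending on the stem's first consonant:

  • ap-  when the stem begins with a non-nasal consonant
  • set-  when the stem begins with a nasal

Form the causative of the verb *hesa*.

aphesa

*hesa* — first consonant /h/ (non-nasal) → ap- → *aphesa*.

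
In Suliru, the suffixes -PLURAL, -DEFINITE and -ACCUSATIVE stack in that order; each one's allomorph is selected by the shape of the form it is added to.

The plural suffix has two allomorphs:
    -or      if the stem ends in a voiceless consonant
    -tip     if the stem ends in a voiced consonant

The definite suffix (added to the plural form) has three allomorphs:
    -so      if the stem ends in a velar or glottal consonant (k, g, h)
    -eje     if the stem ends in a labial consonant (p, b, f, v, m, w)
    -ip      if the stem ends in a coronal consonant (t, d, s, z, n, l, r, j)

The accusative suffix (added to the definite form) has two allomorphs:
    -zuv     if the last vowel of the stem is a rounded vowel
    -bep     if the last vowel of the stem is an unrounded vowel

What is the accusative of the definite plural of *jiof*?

jioforipbep

Since the final consonant of *jiof* is /f/ (voiceless), it takes -or, giving *jiofor*.
The plural form *jiofor*: final consonant = /r/, coronal → -ip → *jioforip*.
The last vowel of the definite form *jioforip* is /i/, which is an unrounded vowel, so the accusative suffix is -bep, giving *jioforipbep*.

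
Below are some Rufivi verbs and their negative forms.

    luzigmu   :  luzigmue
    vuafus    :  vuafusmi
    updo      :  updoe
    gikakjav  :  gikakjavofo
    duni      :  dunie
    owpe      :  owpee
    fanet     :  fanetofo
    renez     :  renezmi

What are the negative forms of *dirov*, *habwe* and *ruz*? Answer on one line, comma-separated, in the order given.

dirovofo, habwee, ruzmi

The pattern is sibilance of the final sound: -mi when the stem ends in a sibilant (*vuafus*, *renez*); -ofo when the stem ends in a non-sibilant consonant (*gikakjav*, *fanet*); -e when the stem ends in a vowel (*luzigmu*, *updo*, *duni*, *owpe*).
*dirov*: final sound = /v/, a non-sibilant consonant → -ofo → *dirovofo*.
*habwe* — final sound /e/ (a vowel) → -e → *habwee*.
Since the final sound of *ruz* is /z/ (a sibilant), it takes -mi, giving *ruzmi*.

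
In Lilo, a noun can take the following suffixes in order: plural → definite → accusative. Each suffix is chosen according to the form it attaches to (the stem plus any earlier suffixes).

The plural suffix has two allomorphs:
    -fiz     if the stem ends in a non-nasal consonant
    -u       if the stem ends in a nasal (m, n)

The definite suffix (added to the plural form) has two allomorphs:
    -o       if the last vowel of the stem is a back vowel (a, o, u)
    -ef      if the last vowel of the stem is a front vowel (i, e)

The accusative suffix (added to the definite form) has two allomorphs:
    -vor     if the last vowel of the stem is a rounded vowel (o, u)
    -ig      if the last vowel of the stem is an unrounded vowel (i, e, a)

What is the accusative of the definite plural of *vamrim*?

The final consonant of *vamrim* is /m/, which is a nasal, so the plural suffix is -u, giving *vamrimu*.
Since the last vowel of the plural form *vamrimu* is /u/ (a back vowel), it takes -o, giving *vamrimuo*.
The last vowel of the definite form *vamrimuo* is /o/, which is a rounded vowel, so the accusative suffix is -vor, giving *vamrimuovor*.

vamrimuovor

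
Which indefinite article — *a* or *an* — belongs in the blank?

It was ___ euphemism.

a

The indefinite article is chosen by the initial *sound* of the following word, not its spelling.
*euphemism* begins with the sound /juː/ (eu pronounced /juː/) — a consonant sound.
So the article is *a*: It was a euphemism.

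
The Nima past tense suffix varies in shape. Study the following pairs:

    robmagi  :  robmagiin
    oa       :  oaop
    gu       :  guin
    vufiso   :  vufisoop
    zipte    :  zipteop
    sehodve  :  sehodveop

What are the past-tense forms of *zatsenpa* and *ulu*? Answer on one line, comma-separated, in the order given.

The pattern is height harmony: -in when the last vowel of the stem is a high vowel (*robmagi*, *gu*); -op when the last vowel of the stem is a non-high vowel (*oa*, *vufiso*, *zipte*, *sehodve*).
The last vowel of *zatsenpa* is /a/, which is a non-high vowel, so the suffix is -op, giving *zatsenpaop*.
*ulu* — last vowel /u/ (a high vowel) → -in → *uluin*.

zatsenpaop, uluin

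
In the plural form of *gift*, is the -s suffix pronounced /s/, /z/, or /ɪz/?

The stem *gift* ends in a voiceless non-sibilant consonant.
The plural suffix surfaces as /ɪz/ after sibilants, /s/ after other voiceless consonants, and /z/ after other voiced sounds.
So the plural -s on *gift* is pronounced /s/.

/s/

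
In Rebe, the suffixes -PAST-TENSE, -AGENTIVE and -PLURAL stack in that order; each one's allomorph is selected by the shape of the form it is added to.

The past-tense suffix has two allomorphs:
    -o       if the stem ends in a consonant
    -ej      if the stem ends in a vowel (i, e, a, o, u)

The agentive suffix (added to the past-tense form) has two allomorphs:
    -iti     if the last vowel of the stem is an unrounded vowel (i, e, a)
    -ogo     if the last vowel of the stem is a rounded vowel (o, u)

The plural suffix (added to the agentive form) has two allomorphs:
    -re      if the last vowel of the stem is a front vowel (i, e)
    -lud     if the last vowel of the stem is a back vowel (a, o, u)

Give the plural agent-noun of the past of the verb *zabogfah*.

zabogfahoogolud

*zabogfah* — final sound /h/ (a consonant) → -o → *zabogfaho*.
The last vowel of the past-tense form *zabogfaho* is /o/, which is a rounded vowel, so the agentive suffix is -ogo, giving *zabogfahoogo*.
The last vowel of the agentive form *zabogfahoogo* is /o/, which is a back vowel, so the plural suffix is -lud, giving *zabogfahoogolud*.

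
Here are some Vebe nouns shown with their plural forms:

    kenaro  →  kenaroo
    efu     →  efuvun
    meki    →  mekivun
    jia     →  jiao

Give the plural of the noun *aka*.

akao

The alternation tracks the last vowel of the stem — -vun when the last vowel of the stem is a high vowel (*efu*, *meki*); -o when the last vowel of the stem is a non-high vowel (*kenaro*, *jia*).
*aka* — last vowel /a/ (a non-high vowel) → -o → *akao*.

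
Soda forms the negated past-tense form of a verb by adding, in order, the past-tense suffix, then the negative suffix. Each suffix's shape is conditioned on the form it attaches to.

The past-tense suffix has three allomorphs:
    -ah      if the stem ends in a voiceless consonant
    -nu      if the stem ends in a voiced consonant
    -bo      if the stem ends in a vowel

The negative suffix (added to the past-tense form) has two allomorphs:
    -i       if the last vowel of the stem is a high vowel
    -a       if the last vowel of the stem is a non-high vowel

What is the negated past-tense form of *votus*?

votusaha

*votus* — final sound /s/ (a voiceless consonant) → -ah → *votusah*.
The past-tense form *votusah* — last vowel /a/ (a non-high vowel) → -a → *votusaha*.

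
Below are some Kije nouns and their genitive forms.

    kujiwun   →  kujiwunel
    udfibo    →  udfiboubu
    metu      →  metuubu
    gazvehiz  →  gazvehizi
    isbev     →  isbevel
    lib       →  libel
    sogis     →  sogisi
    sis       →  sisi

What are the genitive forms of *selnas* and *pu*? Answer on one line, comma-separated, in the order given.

Looking at the final sound of each stem: -i when the stem ends in a sibilant (*gazvehiz*, *sogis*, *sis*); -el when the stem ends in a non-sibilant consonant (*kujiwun*, *isbev*, *lib*); -ubu when the stem ends in a vowel (*udfibo*, *metu*).
*selnas* — final sound /s/ (a sibilant) → -i → *selnasi*.
The final sound of *pu* is /u/, which is a vowel, so the suffix is -ubu, giving *puubu*.

selnasi, puubu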